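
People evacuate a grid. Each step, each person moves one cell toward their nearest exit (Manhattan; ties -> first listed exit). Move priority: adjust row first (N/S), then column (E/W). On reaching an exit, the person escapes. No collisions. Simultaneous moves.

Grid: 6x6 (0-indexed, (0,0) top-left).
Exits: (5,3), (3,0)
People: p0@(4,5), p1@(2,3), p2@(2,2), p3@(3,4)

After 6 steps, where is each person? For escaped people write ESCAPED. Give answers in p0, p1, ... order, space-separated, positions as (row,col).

Step 1: p0:(4,5)->(5,5) | p1:(2,3)->(3,3) | p2:(2,2)->(3,2) | p3:(3,4)->(4,4)
Step 2: p0:(5,5)->(5,4) | p1:(3,3)->(4,3) | p2:(3,2)->(3,1) | p3:(4,4)->(5,4)
Step 3: p0:(5,4)->(5,3)->EXIT | p1:(4,3)->(5,3)->EXIT | p2:(3,1)->(3,0)->EXIT | p3:(5,4)->(5,3)->EXIT

ESCAPED ESCAPED ESCAPED ESCAPED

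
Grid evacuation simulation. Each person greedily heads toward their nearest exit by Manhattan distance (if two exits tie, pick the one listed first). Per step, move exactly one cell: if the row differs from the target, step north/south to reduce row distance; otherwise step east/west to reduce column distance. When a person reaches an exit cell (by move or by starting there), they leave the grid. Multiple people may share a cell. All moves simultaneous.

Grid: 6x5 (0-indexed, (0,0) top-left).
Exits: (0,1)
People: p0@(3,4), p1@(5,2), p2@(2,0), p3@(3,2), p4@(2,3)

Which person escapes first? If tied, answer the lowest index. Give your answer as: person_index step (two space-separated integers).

Answer: 2 3

Derivation:
Step 1: p0:(3,4)->(2,4) | p1:(5,2)->(4,2) | p2:(2,0)->(1,0) | p3:(3,2)->(2,2) | p4:(2,3)->(1,3)
Step 2: p0:(2,4)->(1,4) | p1:(4,2)->(3,2) | p2:(1,0)->(0,0) | p3:(2,2)->(1,2) | p4:(1,3)->(0,3)
Step 3: p0:(1,4)->(0,4) | p1:(3,2)->(2,2) | p2:(0,0)->(0,1)->EXIT | p3:(1,2)->(0,2) | p4:(0,3)->(0,2)
Step 4: p0:(0,4)->(0,3) | p1:(2,2)->(1,2) | p2:escaped | p3:(0,2)->(0,1)->EXIT | p4:(0,2)->(0,1)->EXIT
Step 5: p0:(0,3)->(0,2) | p1:(1,2)->(0,2) | p2:escaped | p3:escaped | p4:escaped
Step 6: p0:(0,2)->(0,1)->EXIT | p1:(0,2)->(0,1)->EXIT | p2:escaped | p3:escaped | p4:escaped
Exit steps: [6, 6, 3, 4, 4]
First to escape: p2 at step 3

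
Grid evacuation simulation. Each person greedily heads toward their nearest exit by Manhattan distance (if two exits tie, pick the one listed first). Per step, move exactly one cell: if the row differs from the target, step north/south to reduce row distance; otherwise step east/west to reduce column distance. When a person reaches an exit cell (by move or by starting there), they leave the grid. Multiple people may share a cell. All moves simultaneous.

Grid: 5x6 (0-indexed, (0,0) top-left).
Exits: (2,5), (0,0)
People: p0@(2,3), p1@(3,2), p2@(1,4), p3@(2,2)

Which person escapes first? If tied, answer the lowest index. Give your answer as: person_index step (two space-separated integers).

Step 1: p0:(2,3)->(2,4) | p1:(3,2)->(2,2) | p2:(1,4)->(2,4) | p3:(2,2)->(2,3)
Step 2: p0:(2,4)->(2,5)->EXIT | p1:(2,2)->(2,3) | p2:(2,4)->(2,5)->EXIT | p3:(2,3)->(2,4)
Step 3: p0:escaped | p1:(2,3)->(2,4) | p2:escaped | p3:(2,4)->(2,5)->EXIT
Step 4: p0:escaped | p1:(2,4)->(2,5)->EXIT | p2:escaped | p3:escaped
Exit steps: [2, 4, 2, 3]
First to escape: p0 at step 2

Answer: 0 2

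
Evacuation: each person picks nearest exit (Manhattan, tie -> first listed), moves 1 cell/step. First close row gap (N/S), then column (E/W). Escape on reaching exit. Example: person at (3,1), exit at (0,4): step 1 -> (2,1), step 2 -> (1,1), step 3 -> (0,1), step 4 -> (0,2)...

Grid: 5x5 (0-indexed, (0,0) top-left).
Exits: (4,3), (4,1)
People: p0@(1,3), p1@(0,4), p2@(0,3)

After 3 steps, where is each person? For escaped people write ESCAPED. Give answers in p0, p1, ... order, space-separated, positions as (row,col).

Step 1: p0:(1,3)->(2,3) | p1:(0,4)->(1,4) | p2:(0,3)->(1,3)
Step 2: p0:(2,3)->(3,3) | p1:(1,4)->(2,4) | p2:(1,3)->(2,3)
Step 3: p0:(3,3)->(4,3)->EXIT | p1:(2,4)->(3,4) | p2:(2,3)->(3,3)

ESCAPED (3,4) (3,3)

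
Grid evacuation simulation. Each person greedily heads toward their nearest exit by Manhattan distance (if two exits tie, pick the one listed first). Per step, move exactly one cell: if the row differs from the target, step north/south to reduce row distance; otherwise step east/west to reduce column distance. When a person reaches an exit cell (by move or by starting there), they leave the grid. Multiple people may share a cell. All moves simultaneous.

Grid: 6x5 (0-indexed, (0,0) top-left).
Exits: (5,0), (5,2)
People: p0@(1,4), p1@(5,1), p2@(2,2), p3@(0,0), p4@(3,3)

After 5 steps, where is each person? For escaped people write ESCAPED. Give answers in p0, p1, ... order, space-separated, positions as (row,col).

Step 1: p0:(1,4)->(2,4) | p1:(5,1)->(5,0)->EXIT | p2:(2,2)->(3,2) | p3:(0,0)->(1,0) | p4:(3,3)->(4,3)
Step 2: p0:(2,4)->(3,4) | p1:escaped | p2:(3,2)->(4,2) | p3:(1,0)->(2,0) | p4:(4,3)->(5,3)
Step 3: p0:(3,4)->(4,4) | p1:escaped | p2:(4,2)->(5,2)->EXIT | p3:(2,0)->(3,0) | p4:(5,3)->(5,2)->EXIT
Step 4: p0:(4,4)->(5,4) | p1:escaped | p2:escaped | p3:(3,0)->(4,0) | p4:escaped
Step 5: p0:(5,4)->(5,3) | p1:escaped | p2:escaped | p3:(4,0)->(5,0)->EXIT | p4:escaped

(5,3) ESCAPED ESCAPED ESCAPED ESCAPED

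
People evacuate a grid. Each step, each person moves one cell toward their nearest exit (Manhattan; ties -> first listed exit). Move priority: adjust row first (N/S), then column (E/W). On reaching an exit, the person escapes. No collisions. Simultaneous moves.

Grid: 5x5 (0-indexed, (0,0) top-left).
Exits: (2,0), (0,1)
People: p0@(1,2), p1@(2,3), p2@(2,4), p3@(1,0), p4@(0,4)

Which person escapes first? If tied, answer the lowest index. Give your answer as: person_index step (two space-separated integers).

Answer: 3 1

Derivation:
Step 1: p0:(1,2)->(0,2) | p1:(2,3)->(2,2) | p2:(2,4)->(2,3) | p3:(1,0)->(2,0)->EXIT | p4:(0,4)->(0,3)
Step 2: p0:(0,2)->(0,1)->EXIT | p1:(2,2)->(2,1) | p2:(2,3)->(2,2) | p3:escaped | p4:(0,3)->(0,2)
Step 3: p0:escaped | p1:(2,1)->(2,0)->EXIT | p2:(2,2)->(2,1) | p3:escaped | p4:(0,2)->(0,1)->EXIT
Step 4: p0:escaped | p1:escaped | p2:(2,1)->(2,0)->EXIT | p3:escaped | p4:escaped
Exit steps: [2, 3, 4, 1, 3]
First to escape: p3 at step 1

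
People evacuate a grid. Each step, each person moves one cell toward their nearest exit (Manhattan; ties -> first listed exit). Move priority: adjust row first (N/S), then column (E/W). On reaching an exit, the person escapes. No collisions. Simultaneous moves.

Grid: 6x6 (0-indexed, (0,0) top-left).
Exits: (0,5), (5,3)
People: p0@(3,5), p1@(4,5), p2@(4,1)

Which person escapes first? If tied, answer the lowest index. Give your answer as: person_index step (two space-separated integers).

Answer: 0 3

Derivation:
Step 1: p0:(3,5)->(2,5) | p1:(4,5)->(5,5) | p2:(4,1)->(5,1)
Step 2: p0:(2,5)->(1,5) | p1:(5,5)->(5,4) | p2:(5,1)->(5,2)
Step 3: p0:(1,5)->(0,5)->EXIT | p1:(5,4)->(5,3)->EXIT | p2:(5,2)->(5,3)->EXIT
Exit steps: [3, 3, 3]
First to escape: p0 at step 3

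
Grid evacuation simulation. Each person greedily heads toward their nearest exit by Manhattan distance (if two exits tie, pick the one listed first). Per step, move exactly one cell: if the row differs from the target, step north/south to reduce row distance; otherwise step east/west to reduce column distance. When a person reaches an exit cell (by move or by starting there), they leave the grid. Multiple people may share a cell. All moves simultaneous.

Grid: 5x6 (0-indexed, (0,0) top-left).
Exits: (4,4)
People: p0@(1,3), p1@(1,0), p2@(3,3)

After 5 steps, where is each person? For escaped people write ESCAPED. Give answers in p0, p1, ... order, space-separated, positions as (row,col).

Step 1: p0:(1,3)->(2,3) | p1:(1,0)->(2,0) | p2:(3,3)->(4,3)
Step 2: p0:(2,3)->(3,3) | p1:(2,0)->(3,0) | p2:(4,3)->(4,4)->EXIT
Step 3: p0:(3,3)->(4,3) | p1:(3,0)->(4,0) | p2:escaped
Step 4: p0:(4,3)->(4,4)->EXIT | p1:(4,0)->(4,1) | p2:escaped
Step 5: p0:escaped | p1:(4,1)->(4,2) | p2:escaped

ESCAPED (4,2) ESCAPED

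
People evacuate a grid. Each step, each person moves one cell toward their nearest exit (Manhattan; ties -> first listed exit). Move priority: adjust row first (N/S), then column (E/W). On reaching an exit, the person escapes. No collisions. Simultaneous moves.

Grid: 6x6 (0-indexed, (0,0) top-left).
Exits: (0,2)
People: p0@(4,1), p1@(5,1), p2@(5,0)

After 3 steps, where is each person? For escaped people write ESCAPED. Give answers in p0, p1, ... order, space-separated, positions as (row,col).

Step 1: p0:(4,1)->(3,1) | p1:(5,1)->(4,1) | p2:(5,0)->(4,0)
Step 2: p0:(3,1)->(2,1) | p1:(4,1)->(3,1) | p2:(4,0)->(3,0)
Step 3: p0:(2,1)->(1,1) | p1:(3,1)->(2,1) | p2:(3,0)->(2,0)

(1,1) (2,1) (2,0)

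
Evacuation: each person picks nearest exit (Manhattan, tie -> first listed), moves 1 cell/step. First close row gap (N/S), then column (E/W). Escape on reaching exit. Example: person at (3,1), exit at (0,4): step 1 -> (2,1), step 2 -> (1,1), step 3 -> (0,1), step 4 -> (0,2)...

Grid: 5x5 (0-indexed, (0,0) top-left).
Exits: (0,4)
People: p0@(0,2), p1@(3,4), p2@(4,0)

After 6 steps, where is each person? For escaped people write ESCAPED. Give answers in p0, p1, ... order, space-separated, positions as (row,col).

Step 1: p0:(0,2)->(0,3) | p1:(3,4)->(2,4) | p2:(4,0)->(3,0)
Step 2: p0:(0,3)->(0,4)->EXIT | p1:(2,4)->(1,4) | p2:(3,0)->(2,0)
Step 3: p0:escaped | p1:(1,4)->(0,4)->EXIT | p2:(2,0)->(1,0)
Step 4: p0:escaped | p1:escaped | p2:(1,0)->(0,0)
Step 5: p0:escaped | p1:escaped | p2:(0,0)->(0,1)
Step 6: p0:escaped | p1:escaped | p2:(0,1)->(0,2)

ESCAPED ESCAPED (0,2)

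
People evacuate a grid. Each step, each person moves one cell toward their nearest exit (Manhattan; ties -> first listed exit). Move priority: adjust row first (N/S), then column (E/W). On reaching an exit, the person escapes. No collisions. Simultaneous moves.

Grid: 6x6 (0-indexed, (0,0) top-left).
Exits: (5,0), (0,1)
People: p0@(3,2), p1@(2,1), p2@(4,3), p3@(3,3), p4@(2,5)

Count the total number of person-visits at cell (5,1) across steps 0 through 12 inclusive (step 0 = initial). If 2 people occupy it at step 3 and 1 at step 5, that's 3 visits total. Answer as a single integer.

Answer: 3

Derivation:
Step 0: p0@(3,2) p1@(2,1) p2@(4,3) p3@(3,3) p4@(2,5) -> at (5,1): 0 [-], cum=0
Step 1: p0@(4,2) p1@(1,1) p2@(5,3) p3@(4,3) p4@(1,5) -> at (5,1): 0 [-], cum=0
Step 2: p0@(5,2) p1@ESC p2@(5,2) p3@(5,3) p4@(0,5) -> at (5,1): 0 [-], cum=0
Step 3: p0@(5,1) p1@ESC p2@(5,1) p3@(5,2) p4@(0,4) -> at (5,1): 2 [p0,p2], cum=2
Step 4: p0@ESC p1@ESC p2@ESC p3@(5,1) p4@(0,3) -> at (5,1): 1 [p3], cum=3
Step 5: p0@ESC p1@ESC p2@ESC p3@ESC p4@(0,2) -> at (5,1): 0 [-], cum=3
Step 6: p0@ESC p1@ESC p2@ESC p3@ESC p4@ESC -> at (5,1): 0 [-], cum=3
Total visits = 3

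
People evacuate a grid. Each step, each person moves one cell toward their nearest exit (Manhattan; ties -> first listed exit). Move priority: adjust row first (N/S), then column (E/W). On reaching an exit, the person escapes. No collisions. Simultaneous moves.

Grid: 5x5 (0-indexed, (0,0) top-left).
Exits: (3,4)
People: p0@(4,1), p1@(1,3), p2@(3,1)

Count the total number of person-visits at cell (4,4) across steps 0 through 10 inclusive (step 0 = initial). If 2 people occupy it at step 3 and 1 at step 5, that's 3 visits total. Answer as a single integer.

Answer: 0

Derivation:
Step 0: p0@(4,1) p1@(1,3) p2@(3,1) -> at (4,4): 0 [-], cum=0
Step 1: p0@(3,1) p1@(2,3) p2@(3,2) -> at (4,4): 0 [-], cum=0
Step 2: p0@(3,2) p1@(3,3) p2@(3,3) -> at (4,4): 0 [-], cum=0
Step 3: p0@(3,3) p1@ESC p2@ESC -> at (4,4): 0 [-], cum=0
Step 4: p0@ESC p1@ESC p2@ESC -> at (4,4): 0 [-], cum=0
Total visits = 0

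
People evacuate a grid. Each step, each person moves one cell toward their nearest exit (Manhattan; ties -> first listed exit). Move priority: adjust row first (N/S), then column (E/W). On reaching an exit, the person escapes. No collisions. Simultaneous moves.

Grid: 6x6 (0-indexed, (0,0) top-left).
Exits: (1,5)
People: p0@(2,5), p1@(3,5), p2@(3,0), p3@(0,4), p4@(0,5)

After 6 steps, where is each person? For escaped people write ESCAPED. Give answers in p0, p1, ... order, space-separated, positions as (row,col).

Step 1: p0:(2,5)->(1,5)->EXIT | p1:(3,5)->(2,5) | p2:(3,0)->(2,0) | p3:(0,4)->(1,4) | p4:(0,5)->(1,5)->EXIT
Step 2: p0:escaped | p1:(2,5)->(1,5)->EXIT | p2:(2,0)->(1,0) | p3:(1,4)->(1,5)->EXIT | p4:escaped
Step 3: p0:escaped | p1:escaped | p2:(1,0)->(1,1) | p3:escaped | p4:escaped
Step 4: p0:escaped | p1:escaped | p2:(1,1)->(1,2) | p3:escaped | p4:escaped
Step 5: p0:escaped | p1:escaped | p2:(1,2)->(1,3) | p3:escaped | p4:escaped
Step 6: p0:escaped | p1:escaped | p2:(1,3)->(1,4) | p3:escaped | p4:escaped

ESCAPED ESCAPED (1,4) ESCAPED ESCAPED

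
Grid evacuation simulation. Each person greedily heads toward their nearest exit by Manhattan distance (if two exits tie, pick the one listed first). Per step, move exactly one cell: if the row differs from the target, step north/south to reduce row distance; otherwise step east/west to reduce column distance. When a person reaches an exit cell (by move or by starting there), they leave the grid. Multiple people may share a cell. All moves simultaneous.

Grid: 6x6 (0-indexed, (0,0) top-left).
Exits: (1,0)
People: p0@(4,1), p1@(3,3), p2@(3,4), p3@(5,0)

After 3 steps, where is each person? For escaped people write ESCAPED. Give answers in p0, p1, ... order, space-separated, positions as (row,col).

Step 1: p0:(4,1)->(3,1) | p1:(3,3)->(2,3) | p2:(3,4)->(2,4) | p3:(5,0)->(4,0)
Step 2: p0:(3,1)->(2,1) | p1:(2,3)->(1,3) | p2:(2,4)->(1,4) | p3:(4,0)->(3,0)
Step 3: p0:(2,1)->(1,1) | p1:(1,3)->(1,2) | p2:(1,4)->(1,3) | p3:(3,0)->(2,0)

(1,1) (1,2) (1,3) (2,0)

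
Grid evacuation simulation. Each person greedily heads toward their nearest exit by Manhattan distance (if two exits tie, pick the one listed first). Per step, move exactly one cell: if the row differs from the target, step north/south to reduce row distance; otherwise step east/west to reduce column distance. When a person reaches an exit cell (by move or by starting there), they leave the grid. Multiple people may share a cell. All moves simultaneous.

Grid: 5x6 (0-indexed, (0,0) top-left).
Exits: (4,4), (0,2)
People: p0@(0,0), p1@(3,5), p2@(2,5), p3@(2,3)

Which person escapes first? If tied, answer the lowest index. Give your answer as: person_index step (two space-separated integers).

Step 1: p0:(0,0)->(0,1) | p1:(3,5)->(4,5) | p2:(2,5)->(3,5) | p3:(2,3)->(3,3)
Step 2: p0:(0,1)->(0,2)->EXIT | p1:(4,5)->(4,4)->EXIT | p2:(3,5)->(4,5) | p3:(3,3)->(4,3)
Step 3: p0:escaped | p1:escaped | p2:(4,5)->(4,4)->EXIT | p3:(4,3)->(4,4)->EXIT
Exit steps: [2, 2, 3, 3]
First to escape: p0 at step 2

Answer: 0 2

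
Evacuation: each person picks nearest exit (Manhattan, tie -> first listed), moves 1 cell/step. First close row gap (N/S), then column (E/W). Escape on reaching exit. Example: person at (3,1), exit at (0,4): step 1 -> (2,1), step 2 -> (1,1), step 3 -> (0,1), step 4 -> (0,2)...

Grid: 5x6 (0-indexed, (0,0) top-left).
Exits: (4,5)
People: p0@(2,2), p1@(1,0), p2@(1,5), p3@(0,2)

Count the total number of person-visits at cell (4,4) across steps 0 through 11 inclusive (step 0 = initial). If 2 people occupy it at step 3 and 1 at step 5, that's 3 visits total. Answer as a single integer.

Answer: 3

Derivation:
Step 0: p0@(2,2) p1@(1,0) p2@(1,5) p3@(0,2) -> at (4,4): 0 [-], cum=0
Step 1: p0@(3,2) p1@(2,0) p2@(2,5) p3@(1,2) -> at (4,4): 0 [-], cum=0
Step 2: p0@(4,2) p1@(3,0) p2@(3,5) p3@(2,2) -> at (4,4): 0 [-], cum=0
Step 3: p0@(4,3) p1@(4,0) p2@ESC p3@(3,2) -> at (4,4): 0 [-], cum=0
Step 4: p0@(4,4) p1@(4,1) p2@ESC p3@(4,2) -> at (4,4): 1 [p0], cum=1
Step 5: p0@ESC p1@(4,2) p2@ESC p3@(4,3) -> at (4,4): 0 [-], cum=1
Step 6: p0@ESC p1@(4,3) p2@ESC p3@(4,4) -> at (4,4): 1 [p3], cum=2
Step 7: p0@ESC p1@(4,4) p2@ESC p3@ESC -> at (4,4): 1 [p1], cum=3
Step 8: p0@ESC p1@ESC p2@ESC p3@ESC -> at (4,4): 0 [-], cum=3
Total visits = 3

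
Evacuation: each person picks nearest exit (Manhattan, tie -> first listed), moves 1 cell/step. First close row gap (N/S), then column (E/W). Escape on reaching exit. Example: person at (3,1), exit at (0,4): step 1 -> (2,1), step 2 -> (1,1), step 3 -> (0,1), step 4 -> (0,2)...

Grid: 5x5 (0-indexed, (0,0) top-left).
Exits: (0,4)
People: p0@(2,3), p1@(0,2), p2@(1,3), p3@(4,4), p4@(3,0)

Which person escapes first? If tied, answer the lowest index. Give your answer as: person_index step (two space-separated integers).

Answer: 1 2

Derivation:
Step 1: p0:(2,3)->(1,3) | p1:(0,2)->(0,3) | p2:(1,3)->(0,3) | p3:(4,4)->(3,4) | p4:(3,0)->(2,0)
Step 2: p0:(1,3)->(0,3) | p1:(0,3)->(0,4)->EXIT | p2:(0,3)->(0,4)->EXIT | p3:(3,4)->(2,4) | p4:(2,0)->(1,0)
Step 3: p0:(0,3)->(0,4)->EXIT | p1:escaped | p2:escaped | p3:(2,4)->(1,4) | p4:(1,0)->(0,0)
Step 4: p0:escaped | p1:escaped | p2:escaped | p3:(1,4)->(0,4)->EXIT | p4:(0,0)->(0,1)
Step 5: p0:escaped | p1:escaped | p2:escaped | p3:escaped | p4:(0,1)->(0,2)
Step 6: p0:escaped | p1:escaped | p2:escaped | p3:escaped | p4:(0,2)->(0,3)
Step 7: p0:escaped | p1:escaped | p2:escaped | p3:escaped | p4:(0,3)->(0,4)->EXIT
Exit steps: [3, 2, 2, 4, 7]
First to escape: p1 at step 2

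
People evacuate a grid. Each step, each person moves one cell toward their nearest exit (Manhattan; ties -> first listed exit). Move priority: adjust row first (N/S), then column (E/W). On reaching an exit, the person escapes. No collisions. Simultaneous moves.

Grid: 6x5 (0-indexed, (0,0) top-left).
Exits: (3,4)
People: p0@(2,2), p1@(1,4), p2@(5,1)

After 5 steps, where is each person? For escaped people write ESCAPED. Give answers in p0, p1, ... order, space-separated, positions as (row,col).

Step 1: p0:(2,2)->(3,2) | p1:(1,4)->(2,4) | p2:(5,1)->(4,1)
Step 2: p0:(3,2)->(3,3) | p1:(2,4)->(3,4)->EXIT | p2:(4,1)->(3,1)
Step 3: p0:(3,3)->(3,4)->EXIT | p1:escaped | p2:(3,1)->(3,2)
Step 4: p0:escaped | p1:escaped | p2:(3,2)->(3,3)
Step 5: p0:escaped | p1:escaped | p2:(3,3)->(3,4)->EXIT

ESCAPED ESCAPED ESCAPED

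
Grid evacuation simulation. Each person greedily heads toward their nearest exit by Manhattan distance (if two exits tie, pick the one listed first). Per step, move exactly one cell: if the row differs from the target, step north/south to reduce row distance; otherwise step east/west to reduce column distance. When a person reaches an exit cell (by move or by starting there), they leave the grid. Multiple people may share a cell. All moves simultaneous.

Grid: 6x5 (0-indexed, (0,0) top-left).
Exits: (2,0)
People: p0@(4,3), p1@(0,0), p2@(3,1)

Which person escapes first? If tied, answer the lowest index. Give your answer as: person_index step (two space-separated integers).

Step 1: p0:(4,3)->(3,3) | p1:(0,0)->(1,0) | p2:(3,1)->(2,1)
Step 2: p0:(3,3)->(2,3) | p1:(1,0)->(2,0)->EXIT | p2:(2,1)->(2,0)->EXIT
Step 3: p0:(2,3)->(2,2) | p1:escaped | p2:escaped
Step 4: p0:(2,2)->(2,1) | p1:escaped | p2:escaped
Step 5: p0:(2,1)->(2,0)->EXIT | p1:escaped | p2:escaped
Exit steps: [5, 2, 2]
First to escape: p1 at step 2

Answer: 1 2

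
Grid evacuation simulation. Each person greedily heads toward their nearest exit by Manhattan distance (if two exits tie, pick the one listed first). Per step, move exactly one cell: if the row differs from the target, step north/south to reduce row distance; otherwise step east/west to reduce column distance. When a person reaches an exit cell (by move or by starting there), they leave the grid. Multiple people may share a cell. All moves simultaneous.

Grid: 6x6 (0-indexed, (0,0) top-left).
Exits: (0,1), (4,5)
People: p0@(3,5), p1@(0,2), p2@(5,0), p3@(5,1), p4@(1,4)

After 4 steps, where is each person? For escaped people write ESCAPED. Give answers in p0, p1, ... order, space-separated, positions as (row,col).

Step 1: p0:(3,5)->(4,5)->EXIT | p1:(0,2)->(0,1)->EXIT | p2:(5,0)->(4,0) | p3:(5,1)->(4,1) | p4:(1,4)->(0,4)
Step 2: p0:escaped | p1:escaped | p2:(4,0)->(3,0) | p3:(4,1)->(3,1) | p4:(0,4)->(0,3)
Step 3: p0:escaped | p1:escaped | p2:(3,0)->(2,0) | p3:(3,1)->(2,1) | p4:(0,3)->(0,2)
Step 4: p0:escaped | p1:escaped | p2:(2,0)->(1,0) | p3:(2,1)->(1,1) | p4:(0,2)->(0,1)->EXIT

ESCAPED ESCAPED (1,0) (1,1) ESCAPED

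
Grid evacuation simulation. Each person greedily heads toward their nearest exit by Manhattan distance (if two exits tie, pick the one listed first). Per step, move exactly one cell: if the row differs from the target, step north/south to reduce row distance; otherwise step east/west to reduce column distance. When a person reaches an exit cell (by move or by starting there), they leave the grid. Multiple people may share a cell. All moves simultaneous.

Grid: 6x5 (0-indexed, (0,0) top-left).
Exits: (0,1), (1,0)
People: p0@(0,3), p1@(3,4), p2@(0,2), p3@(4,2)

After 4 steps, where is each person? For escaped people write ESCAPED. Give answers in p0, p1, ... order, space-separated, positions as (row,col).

Step 1: p0:(0,3)->(0,2) | p1:(3,4)->(2,4) | p2:(0,2)->(0,1)->EXIT | p3:(4,2)->(3,2)
Step 2: p0:(0,2)->(0,1)->EXIT | p1:(2,4)->(1,4) | p2:escaped | p3:(3,2)->(2,2)
Step 3: p0:escaped | p1:(1,4)->(0,4) | p2:escaped | p3:(2,2)->(1,2)
Step 4: p0:escaped | p1:(0,4)->(0,3) | p2:escaped | p3:(1,2)->(0,2)

ESCAPED (0,3) ESCAPED (0,2)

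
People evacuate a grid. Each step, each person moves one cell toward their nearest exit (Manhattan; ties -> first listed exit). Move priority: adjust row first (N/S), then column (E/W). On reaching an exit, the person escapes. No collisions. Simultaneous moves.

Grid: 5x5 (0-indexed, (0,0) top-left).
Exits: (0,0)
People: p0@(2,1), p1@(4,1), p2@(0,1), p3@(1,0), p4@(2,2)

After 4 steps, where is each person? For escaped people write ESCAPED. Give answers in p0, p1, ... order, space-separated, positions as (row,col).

Step 1: p0:(2,1)->(1,1) | p1:(4,1)->(3,1) | p2:(0,1)->(0,0)->EXIT | p3:(1,0)->(0,0)->EXIT | p4:(2,2)->(1,2)
Step 2: p0:(1,1)->(0,1) | p1:(3,1)->(2,1) | p2:escaped | p3:escaped | p4:(1,2)->(0,2)
Step 3: p0:(0,1)->(0,0)->EXIT | p1:(2,1)->(1,1) | p2:escaped | p3:escaped | p4:(0,2)->(0,1)
Step 4: p0:escaped | p1:(1,1)->(0,1) | p2:escaped | p3:escaped | p4:(0,1)->(0,0)->EXIT

ESCAPED (0,1) ESCAPED ESCAPED ESCAPED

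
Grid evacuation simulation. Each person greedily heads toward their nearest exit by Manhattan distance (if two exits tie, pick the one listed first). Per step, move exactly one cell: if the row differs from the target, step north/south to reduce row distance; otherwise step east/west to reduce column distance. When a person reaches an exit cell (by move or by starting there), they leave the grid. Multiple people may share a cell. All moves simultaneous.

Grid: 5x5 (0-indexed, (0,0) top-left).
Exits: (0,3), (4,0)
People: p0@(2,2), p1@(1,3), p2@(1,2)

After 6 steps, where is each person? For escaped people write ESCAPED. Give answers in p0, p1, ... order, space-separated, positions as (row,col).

Step 1: p0:(2,2)->(1,2) | p1:(1,3)->(0,3)->EXIT | p2:(1,2)->(0,2)
Step 2: p0:(1,2)->(0,2) | p1:escaped | p2:(0,2)->(0,3)->EXIT
Step 3: p0:(0,2)->(0,3)->EXIT | p1:escaped | p2:escaped

ESCAPED ESCAPED ESCAPED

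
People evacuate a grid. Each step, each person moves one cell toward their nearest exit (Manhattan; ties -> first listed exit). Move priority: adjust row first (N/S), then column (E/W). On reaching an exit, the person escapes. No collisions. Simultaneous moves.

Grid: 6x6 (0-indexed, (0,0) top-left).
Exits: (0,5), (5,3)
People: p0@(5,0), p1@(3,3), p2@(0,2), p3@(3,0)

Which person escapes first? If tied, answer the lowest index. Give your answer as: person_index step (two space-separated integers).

Answer: 1 2

Derivation:
Step 1: p0:(5,0)->(5,1) | p1:(3,3)->(4,3) | p2:(0,2)->(0,3) | p3:(3,0)->(4,0)
Step 2: p0:(5,1)->(5,2) | p1:(4,3)->(5,3)->EXIT | p2:(0,3)->(0,4) | p3:(4,0)->(5,0)
Step 3: p0:(5,2)->(5,3)->EXIT | p1:escaped | p2:(0,4)->(0,5)->EXIT | p3:(5,0)->(5,1)
Step 4: p0:escaped | p1:escaped | p2:escaped | p3:(5,1)->(5,2)
Step 5: p0:escaped | p1:escaped | p2:escaped | p3:(5,2)->(5,3)->EXIT
Exit steps: [3, 2, 3, 5]
First to escape: p1 at step 2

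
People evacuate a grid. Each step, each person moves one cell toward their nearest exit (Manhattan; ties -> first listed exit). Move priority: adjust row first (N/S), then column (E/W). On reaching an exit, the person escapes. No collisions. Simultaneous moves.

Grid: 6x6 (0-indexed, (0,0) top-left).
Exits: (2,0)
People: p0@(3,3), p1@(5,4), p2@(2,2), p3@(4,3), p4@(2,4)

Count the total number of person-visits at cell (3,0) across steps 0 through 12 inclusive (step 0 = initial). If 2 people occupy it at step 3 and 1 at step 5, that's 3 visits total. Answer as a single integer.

Answer: 0

Derivation:
Step 0: p0@(3,3) p1@(5,4) p2@(2,2) p3@(4,3) p4@(2,4) -> at (3,0): 0 [-], cum=0
Step 1: p0@(2,3) p1@(4,4) p2@(2,1) p3@(3,3) p4@(2,3) -> at (3,0): 0 [-], cum=0
Step 2: p0@(2,2) p1@(3,4) p2@ESC p3@(2,3) p4@(2,2) -> at (3,0): 0 [-], cum=0
Step 3: p0@(2,1) p1@(2,4) p2@ESC p3@(2,2) p4@(2,1) -> at (3,0): 0 [-], cum=0
Step 4: p0@ESC p1@(2,3) p2@ESC p3@(2,1) p4@ESC -> at (3,0): 0 [-], cum=0
Step 5: p0@ESC p1@(2,2) p2@ESC p3@ESC p4@ESC -> at (3,0): 0 [-], cum=0
Step 6: p0@ESC p1@(2,1) p2@ESC p3@ESC p4@ESC -> at (3,0): 0 [-], cum=0
Step 7: p0@ESC p1@ESC p2@ESC p3@ESC p4@ESC -> at (3,0): 0 [-], cum=0
Total visits = 0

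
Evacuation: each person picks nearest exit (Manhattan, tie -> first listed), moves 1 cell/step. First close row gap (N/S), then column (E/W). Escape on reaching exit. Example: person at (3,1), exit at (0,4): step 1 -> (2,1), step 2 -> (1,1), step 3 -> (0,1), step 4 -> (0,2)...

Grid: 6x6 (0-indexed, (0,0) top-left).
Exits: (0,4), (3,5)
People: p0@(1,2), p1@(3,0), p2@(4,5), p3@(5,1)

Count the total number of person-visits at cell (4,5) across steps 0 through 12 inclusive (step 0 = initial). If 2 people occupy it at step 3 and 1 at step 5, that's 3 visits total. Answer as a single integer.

Step 0: p0@(1,2) p1@(3,0) p2@(4,5) p3@(5,1) -> at (4,5): 1 [p2], cum=1
Step 1: p0@(0,2) p1@(3,1) p2@ESC p3@(4,1) -> at (4,5): 0 [-], cum=1
Step 2: p0@(0,3) p1@(3,2) p2@ESC p3@(3,1) -> at (4,5): 0 [-], cum=1
Step 3: p0@ESC p1@(3,3) p2@ESC p3@(3,2) -> at (4,5): 0 [-], cum=1
Step 4: p0@ESC p1@(3,4) p2@ESC p3@(3,3) -> at (4,5): 0 [-], cum=1
Step 5: p0@ESC p1@ESC p2@ESC p3@(3,4) -> at (4,5): 0 [-], cum=1
Step 6: p0@ESC p1@ESC p2@ESC p3@ESC -> at (4,5): 0 [-], cum=1
Total visits = 1

Answer: 1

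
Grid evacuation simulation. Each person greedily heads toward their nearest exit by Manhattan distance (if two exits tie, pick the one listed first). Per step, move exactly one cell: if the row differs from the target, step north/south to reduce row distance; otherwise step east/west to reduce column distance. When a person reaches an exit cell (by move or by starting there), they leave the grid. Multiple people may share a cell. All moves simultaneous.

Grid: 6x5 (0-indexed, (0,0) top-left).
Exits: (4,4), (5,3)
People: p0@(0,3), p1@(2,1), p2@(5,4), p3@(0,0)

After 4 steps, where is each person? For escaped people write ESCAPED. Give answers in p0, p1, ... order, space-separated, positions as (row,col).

Step 1: p0:(0,3)->(1,3) | p1:(2,1)->(3,1) | p2:(5,4)->(4,4)->EXIT | p3:(0,0)->(1,0)
Step 2: p0:(1,3)->(2,3) | p1:(3,1)->(4,1) | p2:escaped | p3:(1,0)->(2,0)
Step 3: p0:(2,3)->(3,3) | p1:(4,1)->(4,2) | p2:escaped | p3:(2,0)->(3,0)
Step 4: p0:(3,3)->(4,3) | p1:(4,2)->(4,3) | p2:escaped | p3:(3,0)->(4,0)

(4,3) (4,3) ESCAPED (4,0)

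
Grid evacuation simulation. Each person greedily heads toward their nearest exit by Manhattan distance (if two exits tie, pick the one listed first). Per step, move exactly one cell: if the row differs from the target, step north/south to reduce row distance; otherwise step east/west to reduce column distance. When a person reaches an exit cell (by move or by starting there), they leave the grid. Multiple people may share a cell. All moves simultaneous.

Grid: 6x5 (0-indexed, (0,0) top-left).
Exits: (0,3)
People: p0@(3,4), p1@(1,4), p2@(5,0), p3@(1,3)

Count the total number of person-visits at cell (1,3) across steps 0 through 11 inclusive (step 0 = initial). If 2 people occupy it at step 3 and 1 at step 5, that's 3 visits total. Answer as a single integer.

Answer: 1

Derivation:
Step 0: p0@(3,4) p1@(1,4) p2@(5,0) p3@(1,3) -> at (1,3): 1 [p3], cum=1
Step 1: p0@(2,4) p1@(0,4) p2@(4,0) p3@ESC -> at (1,3): 0 [-], cum=1
Step 2: p0@(1,4) p1@ESC p2@(3,0) p3@ESC -> at (1,3): 0 [-], cum=1
Step 3: p0@(0,4) p1@ESC p2@(2,0) p3@ESC -> at (1,3): 0 [-], cum=1
Step 4: p0@ESC p1@ESC p2@(1,0) p3@ESC -> at (1,3): 0 [-], cum=1
Step 5: p0@ESC p1@ESC p2@(0,0) p3@ESC -> at (1,3): 0 [-], cum=1
Step 6: p0@ESC p1@ESC p2@(0,1) p3@ESC -> at (1,3): 0 [-], cum=1
Step 7: p0@ESC p1@ESC p2@(0,2) p3@ESC -> at (1,3): 0 [-], cum=1
Step 8: p0@ESC p1@ESC p2@ESC p3@ESC -> at (1,3): 0 [-], cum=1
Total visits = 1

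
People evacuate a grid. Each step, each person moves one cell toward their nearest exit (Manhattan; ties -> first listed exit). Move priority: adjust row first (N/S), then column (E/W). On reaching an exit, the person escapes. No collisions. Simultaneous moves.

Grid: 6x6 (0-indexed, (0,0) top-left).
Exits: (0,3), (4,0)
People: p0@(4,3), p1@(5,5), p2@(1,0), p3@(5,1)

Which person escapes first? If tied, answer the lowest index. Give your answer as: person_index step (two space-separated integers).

Step 1: p0:(4,3)->(4,2) | p1:(5,5)->(4,5) | p2:(1,0)->(2,0) | p3:(5,1)->(4,1)
Step 2: p0:(4,2)->(4,1) | p1:(4,5)->(4,4) | p2:(2,0)->(3,0) | p3:(4,1)->(4,0)->EXIT
Step 3: p0:(4,1)->(4,0)->EXIT | p1:(4,4)->(4,3) | p2:(3,0)->(4,0)->EXIT | p3:escaped
Step 4: p0:escaped | p1:(4,3)->(4,2) | p2:escaped | p3:escaped
Step 5: p0:escaped | p1:(4,2)->(4,1) | p2:escaped | p3:escaped
Step 6: p0:escaped | p1:(4,1)->(4,0)->EXIT | p2:escaped | p3:escaped
Exit steps: [3, 6, 3, 2]
First to escape: p3 at step 2

Answer: 3 2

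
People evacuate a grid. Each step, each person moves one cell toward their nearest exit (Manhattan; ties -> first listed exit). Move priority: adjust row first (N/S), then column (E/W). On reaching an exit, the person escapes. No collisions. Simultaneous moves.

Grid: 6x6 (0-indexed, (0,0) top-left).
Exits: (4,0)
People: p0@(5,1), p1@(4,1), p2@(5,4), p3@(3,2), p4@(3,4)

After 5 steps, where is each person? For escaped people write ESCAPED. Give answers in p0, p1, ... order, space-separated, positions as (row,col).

Step 1: p0:(5,1)->(4,1) | p1:(4,1)->(4,0)->EXIT | p2:(5,4)->(4,4) | p3:(3,2)->(4,2) | p4:(3,4)->(4,4)
Step 2: p0:(4,1)->(4,0)->EXIT | p1:escaped | p2:(4,4)->(4,3) | p3:(4,2)->(4,1) | p4:(4,4)->(4,3)
Step 3: p0:escaped | p1:escaped | p2:(4,3)->(4,2) | p3:(4,1)->(4,0)->EXIT | p4:(4,3)->(4,2)
Step 4: p0:escaped | p1:escaped | p2:(4,2)->(4,1) | p3:escaped | p4:(4,2)->(4,1)
Step 5: p0:escaped | p1:escaped | p2:(4,1)->(4,0)->EXIT | p3:escaped | p4:(4,1)->(4,0)->EXIT

ESCAPED ESCAPED ESCAPED ESCAPED ESCAPED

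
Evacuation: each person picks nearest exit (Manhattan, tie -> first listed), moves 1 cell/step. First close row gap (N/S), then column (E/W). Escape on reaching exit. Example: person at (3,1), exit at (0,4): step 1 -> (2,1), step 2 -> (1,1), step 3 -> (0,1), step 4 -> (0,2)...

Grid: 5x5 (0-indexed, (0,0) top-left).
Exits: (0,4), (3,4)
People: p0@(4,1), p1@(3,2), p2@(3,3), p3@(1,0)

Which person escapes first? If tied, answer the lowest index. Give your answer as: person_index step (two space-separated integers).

Answer: 2 1

Derivation:
Step 1: p0:(4,1)->(3,1) | p1:(3,2)->(3,3) | p2:(3,3)->(3,4)->EXIT | p3:(1,0)->(0,0)
Step 2: p0:(3,1)->(3,2) | p1:(3,3)->(3,4)->EXIT | p2:escaped | p3:(0,0)->(0,1)
Step 3: p0:(3,2)->(3,3) | p1:escaped | p2:escaped | p3:(0,1)->(0,2)
Step 4: p0:(3,3)->(3,4)->EXIT | p1:escaped | p2:escaped | p3:(0,2)->(0,3)
Step 5: p0:escaped | p1:escaped | p2:escaped | p3:(0,3)->(0,4)->EXIT
Exit steps: [4, 2, 1, 5]
First to escape: p2 at step 1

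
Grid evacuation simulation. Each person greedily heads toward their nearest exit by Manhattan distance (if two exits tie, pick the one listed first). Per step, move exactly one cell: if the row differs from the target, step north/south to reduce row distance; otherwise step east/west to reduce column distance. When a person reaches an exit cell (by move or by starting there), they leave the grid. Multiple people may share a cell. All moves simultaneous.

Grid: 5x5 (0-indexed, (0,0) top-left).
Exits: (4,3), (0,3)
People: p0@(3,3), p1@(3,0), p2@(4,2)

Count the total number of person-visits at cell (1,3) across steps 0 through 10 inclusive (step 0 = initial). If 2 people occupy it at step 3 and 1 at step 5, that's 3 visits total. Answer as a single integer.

Step 0: p0@(3,3) p1@(3,0) p2@(4,2) -> at (1,3): 0 [-], cum=0
Step 1: p0@ESC p1@(4,0) p2@ESC -> at (1,3): 0 [-], cum=0
Step 2: p0@ESC p1@(4,1) p2@ESC -> at (1,3): 0 [-], cum=0
Step 3: p0@ESC p1@(4,2) p2@ESC -> at (1,3): 0 [-], cum=0
Step 4: p0@ESC p1@ESC p2@ESC -> at (1,3): 0 [-], cum=0
Total visits = 0

Answer: 0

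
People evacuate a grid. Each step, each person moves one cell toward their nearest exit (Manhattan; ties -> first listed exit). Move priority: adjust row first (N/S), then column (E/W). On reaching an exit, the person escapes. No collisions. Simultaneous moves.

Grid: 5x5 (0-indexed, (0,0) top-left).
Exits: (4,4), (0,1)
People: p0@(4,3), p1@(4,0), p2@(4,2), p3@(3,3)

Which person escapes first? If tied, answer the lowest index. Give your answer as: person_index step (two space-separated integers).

Step 1: p0:(4,3)->(4,4)->EXIT | p1:(4,0)->(4,1) | p2:(4,2)->(4,3) | p3:(3,3)->(4,3)
Step 2: p0:escaped | p1:(4,1)->(4,2) | p2:(4,3)->(4,4)->EXIT | p3:(4,3)->(4,4)->EXIT
Step 3: p0:escaped | p1:(4,2)->(4,3) | p2:escaped | p3:escaped
Step 4: p0:escaped | p1:(4,3)->(4,4)->EXIT | p2:escaped | p3:escaped
Exit steps: [1, 4, 2, 2]
First to escape: p0 at step 1

Answer: 0 1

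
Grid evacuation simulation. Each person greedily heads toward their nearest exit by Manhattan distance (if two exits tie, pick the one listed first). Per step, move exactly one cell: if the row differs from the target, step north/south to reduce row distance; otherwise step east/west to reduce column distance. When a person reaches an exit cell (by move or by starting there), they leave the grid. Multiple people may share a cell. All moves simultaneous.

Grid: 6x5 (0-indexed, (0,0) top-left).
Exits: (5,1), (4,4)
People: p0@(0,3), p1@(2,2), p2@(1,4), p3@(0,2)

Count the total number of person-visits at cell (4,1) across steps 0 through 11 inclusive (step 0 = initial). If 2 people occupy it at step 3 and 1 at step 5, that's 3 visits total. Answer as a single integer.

Step 0: p0@(0,3) p1@(2,2) p2@(1,4) p3@(0,2) -> at (4,1): 0 [-], cum=0
Step 1: p0@(1,3) p1@(3,2) p2@(2,4) p3@(1,2) -> at (4,1): 0 [-], cum=0
Step 2: p0@(2,3) p1@(4,2) p2@(3,4) p3@(2,2) -> at (4,1): 0 [-], cum=0
Step 3: p0@(3,3) p1@(5,2) p2@ESC p3@(3,2) -> at (4,1): 0 [-], cum=0
Step 4: p0@(4,3) p1@ESC p2@ESC p3@(4,2) -> at (4,1): 0 [-], cum=0
Step 5: p0@ESC p1@ESC p2@ESC p3@(5,2) -> at (4,1): 0 [-], cum=0
Step 6: p0@ESC p1@ESC p2@ESC p3@ESC -> at (4,1): 0 [-], cum=0
Total visits = 0

Answer: 0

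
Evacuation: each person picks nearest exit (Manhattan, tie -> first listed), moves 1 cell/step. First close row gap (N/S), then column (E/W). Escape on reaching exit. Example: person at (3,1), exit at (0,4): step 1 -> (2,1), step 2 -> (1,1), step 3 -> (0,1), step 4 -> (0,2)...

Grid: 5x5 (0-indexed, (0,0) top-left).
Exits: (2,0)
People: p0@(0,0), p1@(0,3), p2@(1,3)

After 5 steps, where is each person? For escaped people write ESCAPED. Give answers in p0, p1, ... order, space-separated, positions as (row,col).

Step 1: p0:(0,0)->(1,0) | p1:(0,3)->(1,3) | p2:(1,3)->(2,3)
Step 2: p0:(1,0)->(2,0)->EXIT | p1:(1,3)->(2,3) | p2:(2,3)->(2,2)
Step 3: p0:escaped | p1:(2,3)->(2,2) | p2:(2,2)->(2,1)
Step 4: p0:escaped | p1:(2,2)->(2,1) | p2:(2,1)->(2,0)->EXIT
Step 5: p0:escaped | p1:(2,1)->(2,0)->EXIT | p2:escaped

ESCAPED ESCAPED ESCAPED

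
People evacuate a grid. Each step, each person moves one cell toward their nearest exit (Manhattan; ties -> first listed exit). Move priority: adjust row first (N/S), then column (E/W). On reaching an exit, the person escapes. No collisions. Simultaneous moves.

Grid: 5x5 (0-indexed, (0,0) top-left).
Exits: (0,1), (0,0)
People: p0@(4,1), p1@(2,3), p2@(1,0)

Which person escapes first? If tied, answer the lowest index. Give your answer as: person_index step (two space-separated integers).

Step 1: p0:(4,1)->(3,1) | p1:(2,3)->(1,3) | p2:(1,0)->(0,0)->EXIT
Step 2: p0:(3,1)->(2,1) | p1:(1,3)->(0,3) | p2:escaped
Step 3: p0:(2,1)->(1,1) | p1:(0,3)->(0,2) | p2:escaped
Step 4: p0:(1,1)->(0,1)->EXIT | p1:(0,2)->(0,1)->EXIT | p2:escaped
Exit steps: [4, 4, 1]
First to escape: p2 at step 1

Answer: 2 1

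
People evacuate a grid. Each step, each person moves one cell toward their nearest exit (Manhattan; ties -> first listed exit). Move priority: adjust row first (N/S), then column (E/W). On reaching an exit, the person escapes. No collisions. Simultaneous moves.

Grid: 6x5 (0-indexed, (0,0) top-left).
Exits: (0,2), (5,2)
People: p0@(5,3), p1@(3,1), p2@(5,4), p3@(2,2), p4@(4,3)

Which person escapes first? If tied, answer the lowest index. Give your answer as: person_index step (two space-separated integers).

Step 1: p0:(5,3)->(5,2)->EXIT | p1:(3,1)->(4,1) | p2:(5,4)->(5,3) | p3:(2,2)->(1,2) | p4:(4,3)->(5,3)
Step 2: p0:escaped | p1:(4,1)->(5,1) | p2:(5,3)->(5,2)->EXIT | p3:(1,2)->(0,2)->EXIT | p4:(5,3)->(5,2)->EXIT
Step 3: p0:escaped | p1:(5,1)->(5,2)->EXIT | p2:escaped | p3:escaped | p4:escaped
Exit steps: [1, 3, 2, 2, 2]
First to escape: p0 at step 1

Answer: 0 1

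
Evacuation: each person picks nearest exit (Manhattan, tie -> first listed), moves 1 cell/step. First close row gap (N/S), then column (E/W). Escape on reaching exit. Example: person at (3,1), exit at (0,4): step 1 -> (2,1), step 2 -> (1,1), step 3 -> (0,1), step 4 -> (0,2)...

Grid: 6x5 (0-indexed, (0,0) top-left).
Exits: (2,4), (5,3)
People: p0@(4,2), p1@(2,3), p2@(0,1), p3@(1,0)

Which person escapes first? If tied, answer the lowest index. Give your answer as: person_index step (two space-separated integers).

Step 1: p0:(4,2)->(5,2) | p1:(2,3)->(2,4)->EXIT | p2:(0,1)->(1,1) | p3:(1,0)->(2,0)
Step 2: p0:(5,2)->(5,3)->EXIT | p1:escaped | p2:(1,1)->(2,1) | p3:(2,0)->(2,1)
Step 3: p0:escaped | p1:escaped | p2:(2,1)->(2,2) | p3:(2,1)->(2,2)
Step 4: p0:escaped | p1:escaped | p2:(2,2)->(2,3) | p3:(2,2)->(2,3)
Step 5: p0:escaped | p1:escaped | p2:(2,3)->(2,4)->EXIT | p3:(2,3)->(2,4)->EXIT
Exit steps: [2, 1, 5, 5]
First to escape: p1 at step 1

Answer: 1 1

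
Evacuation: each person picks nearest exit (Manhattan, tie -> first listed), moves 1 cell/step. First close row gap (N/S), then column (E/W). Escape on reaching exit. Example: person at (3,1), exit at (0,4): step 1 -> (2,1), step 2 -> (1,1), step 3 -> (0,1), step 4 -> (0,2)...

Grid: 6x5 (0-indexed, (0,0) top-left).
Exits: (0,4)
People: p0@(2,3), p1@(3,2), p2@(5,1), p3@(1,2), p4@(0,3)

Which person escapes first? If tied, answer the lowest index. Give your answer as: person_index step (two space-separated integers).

Answer: 4 1

Derivation:
Step 1: p0:(2,3)->(1,3) | p1:(3,2)->(2,2) | p2:(5,1)->(4,1) | p3:(1,2)->(0,2) | p4:(0,3)->(0,4)->EXIT
Step 2: p0:(1,3)->(0,3) | p1:(2,2)->(1,2) | p2:(4,1)->(3,1) | p3:(0,2)->(0,3) | p4:escaped
Step 3: p0:(0,3)->(0,4)->EXIT | p1:(1,2)->(0,2) | p2:(3,1)->(2,1) | p3:(0,3)->(0,4)->EXIT | p4:escaped
Step 4: p0:escaped | p1:(0,2)->(0,3) | p2:(2,1)->(1,1) | p3:escaped | p4:escaped
Step 5: p0:escaped | p1:(0,3)->(0,4)->EXIT | p2:(1,1)->(0,1) | p3:escaped | p4:escaped
Step 6: p0:escaped | p1:escaped | p2:(0,1)->(0,2) | p3:escaped | p4:escaped
Step 7: p0:escaped | p1:escaped | p2:(0,2)->(0,3) | p3:escaped | p4:escaped
Step 8: p0:escaped | p1:escaped | p2:(0,3)->(0,4)->EXIT | p3:escaped | p4:escaped
Exit steps: [3, 5, 8, 3, 1]
First to escape: p4 at step 1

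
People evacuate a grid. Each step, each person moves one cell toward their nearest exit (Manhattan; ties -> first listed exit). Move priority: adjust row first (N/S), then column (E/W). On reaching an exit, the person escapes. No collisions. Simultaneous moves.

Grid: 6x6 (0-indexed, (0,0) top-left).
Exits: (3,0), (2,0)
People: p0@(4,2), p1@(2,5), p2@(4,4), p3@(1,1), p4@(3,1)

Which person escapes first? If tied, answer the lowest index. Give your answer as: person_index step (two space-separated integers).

Step 1: p0:(4,2)->(3,2) | p1:(2,5)->(2,4) | p2:(4,4)->(3,4) | p3:(1,1)->(2,1) | p4:(3,1)->(3,0)->EXIT
Step 2: p0:(3,2)->(3,1) | p1:(2,4)->(2,3) | p2:(3,4)->(3,3) | p3:(2,1)->(2,0)->EXIT | p4:escaped
Step 3: p0:(3,1)->(3,0)->EXIT | p1:(2,3)->(2,2) | p2:(3,3)->(3,2) | p3:escaped | p4:escaped
Step 4: p0:escaped | p1:(2,2)->(2,1) | p2:(3,2)->(3,1) | p3:escaped | p4:escaped
Step 5: p0:escaped | p1:(2,1)->(2,0)->EXIT | p2:(3,1)->(3,0)->EXIT | p3:escaped | p4:escaped
Exit steps: [3, 5, 5, 2, 1]
First to escape: p4 at step 1

Answer: 4 1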